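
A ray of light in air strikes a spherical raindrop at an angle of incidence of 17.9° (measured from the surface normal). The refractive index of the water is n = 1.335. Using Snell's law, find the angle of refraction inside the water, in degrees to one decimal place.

Snell: sin θ_r = sin θ_i / n = sin 17.9° / 1.335 = 0.3074 / 1.335 = 0.2302.
θ_r = arcsin(0.2302) = 13.31°.

13.3°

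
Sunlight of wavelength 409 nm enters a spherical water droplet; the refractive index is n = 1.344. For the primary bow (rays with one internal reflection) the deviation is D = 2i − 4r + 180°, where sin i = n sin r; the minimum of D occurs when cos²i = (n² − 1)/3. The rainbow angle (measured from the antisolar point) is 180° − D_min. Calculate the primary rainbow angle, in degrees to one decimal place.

40.5°

cos²i = (1.80634 − 1)/3 = 0.26878; i = arccos(0.51844) = 58.772°.
sin r = sin 58.772°/1.344 = 0.63625; r = 39.512°.
D_min = 2·58.772° − 4·39.512° + 180° = 139.495°.
Rainbow angle = 180° − D_min = 40.505°.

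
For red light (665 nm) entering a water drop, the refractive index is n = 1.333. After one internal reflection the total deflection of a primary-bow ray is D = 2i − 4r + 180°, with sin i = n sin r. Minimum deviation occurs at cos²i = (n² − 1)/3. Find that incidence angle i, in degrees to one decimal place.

59.4°

cos²i = (1.333² − 1)/3 = (1.77689 − 1)/3 = 0.25896.
cos i = 0.50888, so i = 59.410°.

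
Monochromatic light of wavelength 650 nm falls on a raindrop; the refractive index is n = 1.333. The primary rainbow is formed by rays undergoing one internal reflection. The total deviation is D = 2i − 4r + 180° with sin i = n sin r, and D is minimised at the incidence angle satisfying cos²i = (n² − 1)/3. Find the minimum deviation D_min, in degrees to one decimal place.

137.9°

cos²i = (1.77689 − 1)/3 = 0.25896; i = arccos(0.50888) = 59.410°.
sin r = sin 59.410°/1.333 = 0.64579; r = 40.225°.
D_min = 2·59.410° − 4·40.225° + 180° = 137.922°.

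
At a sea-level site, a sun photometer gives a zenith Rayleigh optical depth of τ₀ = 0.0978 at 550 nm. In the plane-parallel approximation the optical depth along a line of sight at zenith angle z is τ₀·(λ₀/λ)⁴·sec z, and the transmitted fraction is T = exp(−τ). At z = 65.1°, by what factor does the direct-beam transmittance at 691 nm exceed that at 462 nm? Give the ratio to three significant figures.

1.45

Airmass: sec 65.1° = 2.3751.
τ(691 nm) = 0.0978 × (550/691)⁴ × 2.3751 = 0.0978 × 0.4014 × 2.3751 = 0.0932.
τ(462 nm) = 0.0978 × (550/462)⁴ × 2.3751 = 0.0978 × 2.0086 × 2.3751 = 0.4666.
T(691)/T(462) = exp(τ_B − τ_A) = exp(0.3733) = 1.4526.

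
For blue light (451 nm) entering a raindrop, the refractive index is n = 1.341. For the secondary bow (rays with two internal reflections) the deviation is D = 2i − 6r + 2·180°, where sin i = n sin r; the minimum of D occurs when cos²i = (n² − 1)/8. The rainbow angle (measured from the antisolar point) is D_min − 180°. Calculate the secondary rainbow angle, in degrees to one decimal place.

cos²i = (1.79828 − 1)/8 = 0.09979; i = arccos(0.31589) = 71.586°.
sin r = sin 71.586°/1.341 = 0.70753; r = 45.034°.
D_min = 2·71.586° − 6·45.034° + 360° = 232.966°.
Rainbow angle = D_min − 180° = 52.966°.

53.0°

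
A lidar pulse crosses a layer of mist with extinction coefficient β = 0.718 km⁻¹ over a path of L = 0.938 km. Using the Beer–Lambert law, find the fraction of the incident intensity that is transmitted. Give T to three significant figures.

0.510

τ = β·L = 0.718 × 0.938 = 0.6735.
T = exp(−0.6735) = 0.5099.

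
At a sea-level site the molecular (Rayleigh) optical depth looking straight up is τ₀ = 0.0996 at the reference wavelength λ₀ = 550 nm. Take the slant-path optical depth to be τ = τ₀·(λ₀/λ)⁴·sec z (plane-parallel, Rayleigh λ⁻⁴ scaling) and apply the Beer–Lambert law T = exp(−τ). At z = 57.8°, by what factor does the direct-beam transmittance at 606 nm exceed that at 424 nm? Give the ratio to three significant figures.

1.50

Airmass: sec 57.8° = 1.8766.
τ(606 nm) = 0.0996 × (550/606)⁴ × 1.8766 = 0.0996 × 0.6785 × 1.8766 = 0.1268.
τ(424 nm) = 0.0996 × (550/424)⁴ × 1.8766 = 0.0996 × 2.8313 × 1.8766 = 0.5292.
T(606)/T(424) = exp(τ_B − τ_A) = exp(0.4024) = 1.4954.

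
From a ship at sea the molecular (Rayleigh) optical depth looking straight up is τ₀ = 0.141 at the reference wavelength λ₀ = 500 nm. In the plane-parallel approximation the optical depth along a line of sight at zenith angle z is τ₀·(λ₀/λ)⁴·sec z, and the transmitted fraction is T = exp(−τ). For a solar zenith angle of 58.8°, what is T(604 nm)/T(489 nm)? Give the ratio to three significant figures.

Airmass: sec 58.8° = 1.9304.
τ(604 nm) = 0.141 × (500/604)⁴ × 1.9304 = 0.141 × 0.4696 × 1.9304 = 0.1278.
τ(489 nm) = 0.141 × (500/489)⁴ × 1.9304 = 0.141 × 1.0931 × 1.9304 = 0.2975.
T(604)/T(489) = exp(τ_B − τ_A) = exp(0.1697) = 1.1849.

1.18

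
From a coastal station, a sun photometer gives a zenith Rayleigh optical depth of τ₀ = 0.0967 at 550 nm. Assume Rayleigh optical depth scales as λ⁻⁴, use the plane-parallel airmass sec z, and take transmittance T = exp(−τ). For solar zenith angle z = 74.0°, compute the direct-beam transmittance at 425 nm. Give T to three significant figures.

sec 74.0° = 3.6280.
τ = 0.0967 × (550/425)⁴ × 3.6280 = 0.0967 × 2.8048 × 3.6280 = 0.9840.
T = exp(−0.9840) = 0.3738.

0.374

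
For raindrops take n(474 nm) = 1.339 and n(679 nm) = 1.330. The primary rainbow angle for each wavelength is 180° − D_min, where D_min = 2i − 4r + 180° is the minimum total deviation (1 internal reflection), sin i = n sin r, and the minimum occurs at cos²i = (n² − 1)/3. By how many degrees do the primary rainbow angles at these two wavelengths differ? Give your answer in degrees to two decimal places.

At 474 nm (n = 1.339): cos²i = 0.26431 → i = 59.062°, r = 39.834°, D_min = 138.786°, rainbow angle = 41.214°.
At 679 nm (n = 1.330): cos²i = 0.25630 → i = 59.585°, r = 40.422°, D_min = 137.484°, rainbow angle = 42.516°.
Angular width = |41.214° − 42.516°| = 1.303°.

1.30°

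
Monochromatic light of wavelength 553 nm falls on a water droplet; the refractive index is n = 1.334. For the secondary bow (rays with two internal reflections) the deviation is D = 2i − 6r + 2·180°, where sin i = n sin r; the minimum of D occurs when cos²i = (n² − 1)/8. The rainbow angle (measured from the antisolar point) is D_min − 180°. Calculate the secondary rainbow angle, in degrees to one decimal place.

cos²i = (1.77956 − 1)/8 = 0.09744; i = arccos(0.31216) = 71.810°.
sin r = sin 71.810°/1.334 = 0.71217; r = 45.411°.
D_min = 2·71.810° − 6·45.411° + 360° = 231.153°.
Rainbow angle = D_min − 180° = 51.153°.

51.2°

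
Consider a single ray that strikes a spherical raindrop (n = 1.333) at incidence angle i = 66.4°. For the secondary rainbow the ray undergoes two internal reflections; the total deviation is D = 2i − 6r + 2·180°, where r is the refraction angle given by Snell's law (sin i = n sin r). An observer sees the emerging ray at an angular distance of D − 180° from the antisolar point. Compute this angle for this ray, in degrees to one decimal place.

sin r = sin 66.4° / 1.333 = 0.9164/1.333 = 0.6874; r = 43.43°.
D = 2·66.4° − 6·43.43° + 2·180° = 132.80° − 260.57° + 360° = 232.23°.
Angle from antisolar point = D − 180° = 52.23°.

52.2°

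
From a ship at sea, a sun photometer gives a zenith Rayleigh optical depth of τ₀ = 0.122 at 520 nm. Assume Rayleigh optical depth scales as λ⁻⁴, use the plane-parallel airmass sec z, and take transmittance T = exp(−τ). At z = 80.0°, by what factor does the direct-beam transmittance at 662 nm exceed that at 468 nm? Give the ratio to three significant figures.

Airmass: sec 80.0° = 5.7588.
τ(662 nm) = 0.122 × (520/662)⁴ × 5.7588 = 0.122 × 0.3807 × 5.7588 = 0.2675.
τ(468 nm) = 0.122 × (520/468)⁴ × 5.7588 = 0.122 × 1.5242 × 5.7588 = 1.0708.
T(662)/T(468) = exp(τ_B − τ_A) = exp(0.8034) = 2.2330.

2.23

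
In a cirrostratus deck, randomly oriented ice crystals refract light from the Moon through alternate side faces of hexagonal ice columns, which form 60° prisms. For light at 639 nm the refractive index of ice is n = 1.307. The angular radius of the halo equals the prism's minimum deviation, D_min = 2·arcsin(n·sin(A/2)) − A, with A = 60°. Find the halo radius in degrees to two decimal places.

n·sin(A/2) = 1.307 × sin 30° = 1.307 × 0.5000 = 0.6535.
D_min = 2·arcsin(0.6535) − 60° = 2 × 40.806° − 60° = 21.612°.

21.61°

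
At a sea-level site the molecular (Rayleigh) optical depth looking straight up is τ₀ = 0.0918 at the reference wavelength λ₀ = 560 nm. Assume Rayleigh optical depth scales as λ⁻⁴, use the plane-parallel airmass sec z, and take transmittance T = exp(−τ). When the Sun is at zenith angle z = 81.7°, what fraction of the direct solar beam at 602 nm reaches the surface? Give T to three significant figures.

0.621

sec 81.7° = 6.9273.
τ = 0.0918 × (560/602)⁴ × 6.9273 = 0.0918 × 0.7488 × 6.9273 = 0.4762.
T = exp(−0.4762) = 0.6212.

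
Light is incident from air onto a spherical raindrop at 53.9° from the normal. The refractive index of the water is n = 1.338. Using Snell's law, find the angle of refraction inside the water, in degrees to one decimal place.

37.1°

Snell: sin θ_r = sin θ_i / n = sin 53.9° / 1.338 = 0.8080 / 1.338 = 0.6039.
θ_r = arcsin(0.6039) = 37.15°.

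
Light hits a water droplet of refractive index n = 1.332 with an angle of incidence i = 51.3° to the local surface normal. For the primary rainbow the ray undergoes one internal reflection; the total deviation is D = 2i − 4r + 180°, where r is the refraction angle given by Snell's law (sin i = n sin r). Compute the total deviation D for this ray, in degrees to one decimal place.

sin r = sin 51.3° / 1.332 = 0.7804/1.332 = 0.5859; r = 35.87°.
D = 2·51.3° − 4·35.87° + 180° = 102.60° − 143.47° + 180° = 139.13°.

139.1°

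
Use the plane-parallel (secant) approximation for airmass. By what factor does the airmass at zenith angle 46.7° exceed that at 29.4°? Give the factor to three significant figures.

1.27

X(46.7°)/X(29.4°) = sec 46.7° / sec 29.4° = cos 29.4° / cos 46.7° = 0.8712/0.6858 = 1.2703.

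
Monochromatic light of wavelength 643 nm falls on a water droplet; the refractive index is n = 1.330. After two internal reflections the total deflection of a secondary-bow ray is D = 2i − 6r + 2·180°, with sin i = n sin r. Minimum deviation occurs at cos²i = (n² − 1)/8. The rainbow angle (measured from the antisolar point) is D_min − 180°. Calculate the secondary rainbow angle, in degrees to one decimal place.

50.1°

cos²i = (1.76890 − 1)/8 = 0.09611; i = arccos(0.31002) = 71.940°.
sin r = sin 71.940°/1.330 = 0.71483; r = 45.630°.
D_min = 2·71.940° − 6·45.630° + 360° = 230.101°.
Rainbow angle = D_min − 180° = 50.101°.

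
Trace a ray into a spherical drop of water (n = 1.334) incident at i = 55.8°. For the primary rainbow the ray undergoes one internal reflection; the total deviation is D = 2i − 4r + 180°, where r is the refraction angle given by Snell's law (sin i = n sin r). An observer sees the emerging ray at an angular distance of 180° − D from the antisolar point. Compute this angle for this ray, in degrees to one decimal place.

sin r = sin 55.8° / 1.334 = 0.8271/1.334 = 0.6200; r = 38.32°.
D = 2·55.8° − 4·38.32° + 180° = 111.60° − 153.26° + 180° = 138.34°.
Angle from antisolar point = 180° − D = 41.66°.

41.7°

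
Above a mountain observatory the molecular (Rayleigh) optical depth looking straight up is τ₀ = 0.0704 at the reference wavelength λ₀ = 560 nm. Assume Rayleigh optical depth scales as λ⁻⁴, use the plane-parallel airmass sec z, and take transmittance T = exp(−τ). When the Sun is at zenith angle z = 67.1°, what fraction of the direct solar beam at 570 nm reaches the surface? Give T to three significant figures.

0.845

sec 67.1° = 2.5699.
τ = 0.0704 × (560/570)⁴ × 2.5699 = 0.0704 × 0.9316 × 2.5699 = 0.1686.
T = exp(−0.1686) = 0.8449.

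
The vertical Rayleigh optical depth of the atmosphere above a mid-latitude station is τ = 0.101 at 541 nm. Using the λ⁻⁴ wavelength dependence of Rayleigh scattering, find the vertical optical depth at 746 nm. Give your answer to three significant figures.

τ(746 nm) = τ(541 nm) × (541/746)⁴ = 0.101 × (0.7252)⁴ = 0.101 × 0.2766 = 0.0279.

0.0279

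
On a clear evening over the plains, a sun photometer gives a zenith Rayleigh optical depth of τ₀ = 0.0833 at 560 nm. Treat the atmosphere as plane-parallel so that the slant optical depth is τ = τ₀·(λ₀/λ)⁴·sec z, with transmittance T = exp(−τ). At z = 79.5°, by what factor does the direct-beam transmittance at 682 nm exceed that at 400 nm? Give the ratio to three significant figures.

Airmass: sec 79.5° = 5.4874.
τ(682 nm) = 0.0833 × (560/682)⁴ × 5.4874 = 0.0833 × 0.4546 × 5.4874 = 0.2078.
τ(400 nm) = 0.0833 × (560/400)⁴ × 5.4874 = 0.0833 × 3.8416 × 5.4874 = 1.7560.
T(682)/T(400) = exp(τ_B − τ_A) = exp(1.5482) = 4.7030.

4.70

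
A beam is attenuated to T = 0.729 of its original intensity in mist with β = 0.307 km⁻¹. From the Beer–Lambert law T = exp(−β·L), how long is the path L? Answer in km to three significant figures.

1.03 km

Beer–Lambert: T = exp(−βL) ⇒ L = −ln(T)/β = −ln(0.729)/0.307 = 0.3161/0.307 = 1.03 km.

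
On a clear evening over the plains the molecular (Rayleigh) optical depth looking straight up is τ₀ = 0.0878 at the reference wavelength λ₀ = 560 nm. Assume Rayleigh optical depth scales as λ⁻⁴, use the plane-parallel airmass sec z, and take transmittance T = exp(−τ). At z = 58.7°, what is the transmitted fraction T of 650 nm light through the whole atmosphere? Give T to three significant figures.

0.911

sec 58.7° = 1.9249.
τ = 0.0878 × (560/650)⁴ × 1.9249 = 0.0878 × 0.5509 × 1.9249 = 0.0931.
T = exp(−0.0931) = 0.9111.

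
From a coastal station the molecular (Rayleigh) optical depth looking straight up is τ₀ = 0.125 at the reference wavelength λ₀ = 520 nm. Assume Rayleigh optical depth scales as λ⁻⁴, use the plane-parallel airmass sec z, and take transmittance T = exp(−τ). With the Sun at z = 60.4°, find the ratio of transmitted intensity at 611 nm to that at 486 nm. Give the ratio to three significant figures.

1.22

Airmass: sec 60.4° = 2.0245.
τ(611 nm) = 0.125 × (520/611)⁴ × 2.0245 = 0.125 × 0.5246 × 2.0245 = 0.1328.
τ(486 nm) = 0.125 × (520/486)⁴ × 2.0245 = 0.125 × 1.3106 × 2.0245 = 0.3317.
T(611)/T(486) = exp(τ_B − τ_A) = exp(0.1989) = 1.2201.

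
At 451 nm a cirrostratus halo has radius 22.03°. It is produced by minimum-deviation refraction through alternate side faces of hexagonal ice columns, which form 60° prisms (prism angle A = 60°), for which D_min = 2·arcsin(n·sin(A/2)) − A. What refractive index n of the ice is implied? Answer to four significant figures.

1.313

Rearranging: n = sin((D_min + A)/2) / sin(A/2).
(D_min + A)/2 = (22.03° + 60°)/2 = 41.015°.
n = sin 41.015° / sin 30° = 0.6563 / 0.5000 = 1.3125.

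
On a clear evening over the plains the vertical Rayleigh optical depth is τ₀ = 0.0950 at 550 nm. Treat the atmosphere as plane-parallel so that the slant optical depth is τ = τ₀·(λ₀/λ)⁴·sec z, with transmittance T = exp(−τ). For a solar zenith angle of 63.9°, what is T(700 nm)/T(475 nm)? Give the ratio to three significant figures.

Airmass: sec 63.9° = 2.2730.
τ(700 nm) = 0.0950 × (550/700)⁴ × 2.2730 = 0.0950 × 0.3811 × 2.2730 = 0.0823.
τ(475 nm) = 0.0950 × (550/475)⁴ × 2.2730 = 0.0950 × 1.7975 × 2.2730 = 0.3882.
T(700)/T(475) = exp(τ_B − τ_A) = exp(0.3059) = 1.3578.

1.36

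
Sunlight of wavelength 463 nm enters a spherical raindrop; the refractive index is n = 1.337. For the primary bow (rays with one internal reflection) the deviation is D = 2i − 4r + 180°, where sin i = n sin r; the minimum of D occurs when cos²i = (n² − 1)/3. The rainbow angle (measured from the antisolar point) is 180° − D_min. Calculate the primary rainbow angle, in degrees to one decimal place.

41.5°

cos²i = (1.78757 − 1)/3 = 0.26252; i = arccos(0.51237) = 59.178°.
sin r = sin 59.178°/1.337 = 0.64231; r = 39.964°.
D_min = 2·59.178° − 4·39.964° + 180° = 138.500°.
Rainbow angle = 180° − D_min = 41.500°.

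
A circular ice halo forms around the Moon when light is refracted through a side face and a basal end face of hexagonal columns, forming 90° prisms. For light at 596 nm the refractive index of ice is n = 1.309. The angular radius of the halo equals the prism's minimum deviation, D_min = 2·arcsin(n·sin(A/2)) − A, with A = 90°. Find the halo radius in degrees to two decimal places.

45.52°

n·sin(A/2) = 1.309 × sin 45° = 1.309 × 0.7071 = 0.9256.
D_min = 2·arcsin(0.9256) − 90° = 2 × 67.759° − 90° = 45.519°.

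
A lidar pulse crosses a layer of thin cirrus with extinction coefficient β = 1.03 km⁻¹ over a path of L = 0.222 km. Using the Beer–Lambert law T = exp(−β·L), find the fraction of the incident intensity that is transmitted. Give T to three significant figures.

0.796

τ = β·L = 1.03 × 0.222 = 0.2287.
T = exp(−0.2287) = 0.7956.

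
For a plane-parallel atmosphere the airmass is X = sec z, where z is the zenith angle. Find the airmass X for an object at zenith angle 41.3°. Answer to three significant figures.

X = sec z = 1/cos 41.3° = 1/0.7513 = 1.3311.

1.33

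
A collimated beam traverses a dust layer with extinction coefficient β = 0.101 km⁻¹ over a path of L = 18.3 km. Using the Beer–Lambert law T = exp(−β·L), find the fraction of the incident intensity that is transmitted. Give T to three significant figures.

0.158

τ = β·L = 0.101 × 18.3 = 1.8483.
T = exp(−1.8483) = 0.1575.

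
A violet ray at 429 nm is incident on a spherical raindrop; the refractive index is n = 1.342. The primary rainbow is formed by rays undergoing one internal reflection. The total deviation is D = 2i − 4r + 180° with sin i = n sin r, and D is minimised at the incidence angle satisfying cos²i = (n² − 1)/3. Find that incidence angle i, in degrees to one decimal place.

cos²i = (1.342² − 1)/3 = (1.80096 − 1)/3 = 0.26699.
cos i = 0.51671, so i = 58.888°.

58.9°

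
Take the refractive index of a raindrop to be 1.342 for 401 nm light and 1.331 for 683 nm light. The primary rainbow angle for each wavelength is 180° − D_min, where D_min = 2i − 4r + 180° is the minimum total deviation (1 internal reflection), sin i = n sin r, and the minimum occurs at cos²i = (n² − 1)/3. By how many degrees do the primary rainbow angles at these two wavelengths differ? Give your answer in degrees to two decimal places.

1.58°

At 401 nm (n = 1.342): cos²i = 0.26699 → i = 58.888°, r = 39.641°, D_min = 139.213°, rainbow angle = 40.787°.
At 683 nm (n = 1.331): cos²i = 0.25719 → i = 59.527°, r = 40.356°, D_min = 137.630°, rainbow angle = 42.370°.
Angular width = |40.787° − 42.370°| = 1.583°.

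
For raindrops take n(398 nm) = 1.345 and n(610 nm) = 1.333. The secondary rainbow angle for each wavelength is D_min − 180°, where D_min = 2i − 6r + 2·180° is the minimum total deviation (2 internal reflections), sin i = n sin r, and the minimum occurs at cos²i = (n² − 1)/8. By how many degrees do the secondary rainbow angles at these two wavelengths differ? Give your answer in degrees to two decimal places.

3.10°

At 398 nm (n = 1.345): cos²i = 0.10113 → i = 71.458°, r = 44.821°, D_min = 233.987°, rainbow angle = 53.987°.
At 610 nm (n = 1.333): cos²i = 0.09711 → i = 71.843°, r = 45.466°, D_min = 230.891°, rainbow angle = 50.891°.
Angular width = |53.987° − 50.891°| = 3.096°.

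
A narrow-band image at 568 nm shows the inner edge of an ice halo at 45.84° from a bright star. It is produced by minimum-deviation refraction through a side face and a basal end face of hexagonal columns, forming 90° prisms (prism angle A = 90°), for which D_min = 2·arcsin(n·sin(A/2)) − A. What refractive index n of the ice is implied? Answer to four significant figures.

1.310

Rearranging: n = sin((D_min + A)/2) / sin(A/2).
(D_min + A)/2 = (45.84° + 90°)/2 = 67.920°.
n = sin 67.920° / sin 45° = 0.9267 / 0.7071 = 1.3105.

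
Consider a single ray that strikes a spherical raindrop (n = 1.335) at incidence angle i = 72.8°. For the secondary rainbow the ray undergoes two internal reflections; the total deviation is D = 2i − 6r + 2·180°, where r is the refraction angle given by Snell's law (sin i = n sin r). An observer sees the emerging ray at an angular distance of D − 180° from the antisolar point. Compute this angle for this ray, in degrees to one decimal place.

51.5°

sin r = sin 72.8° / 1.335 = 0.9553/1.335 = 0.7156; r = 45.69°.
D = 2·72.8° − 6·45.69° + 2·180° = 145.60° − 274.14° + 360° = 231.46°.
Angle from antisolar point = D − 180° = 51.46°.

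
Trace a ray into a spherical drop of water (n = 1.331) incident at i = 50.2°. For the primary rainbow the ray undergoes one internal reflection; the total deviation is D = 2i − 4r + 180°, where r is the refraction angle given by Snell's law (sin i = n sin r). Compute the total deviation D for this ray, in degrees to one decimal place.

139.4°

sin r = sin 50.2° / 1.331 = 0.7683/1.331 = 0.5772; r = 35.26°.
D = 2·50.2° − 4·35.26° + 180° = 100.40° − 141.02° + 180° = 139.38°.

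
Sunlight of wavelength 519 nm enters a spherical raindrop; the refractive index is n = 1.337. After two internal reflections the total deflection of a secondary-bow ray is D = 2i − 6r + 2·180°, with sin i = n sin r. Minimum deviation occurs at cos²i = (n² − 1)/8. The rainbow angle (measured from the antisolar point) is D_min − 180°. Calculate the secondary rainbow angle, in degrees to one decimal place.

cos²i = (1.78757 − 1)/8 = 0.09845; i = arccos(0.31376) = 71.714°.
sin r = sin 71.714°/1.337 = 0.71017; r = 45.249°.
D_min = 2·71.714° − 6·45.249° + 360° = 231.934°.
Rainbow angle = D_min − 180° = 51.934°.

51.9°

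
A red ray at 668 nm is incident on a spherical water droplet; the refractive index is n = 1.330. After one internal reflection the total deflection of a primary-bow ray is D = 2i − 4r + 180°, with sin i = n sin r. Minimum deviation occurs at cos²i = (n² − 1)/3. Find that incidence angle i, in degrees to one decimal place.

cos²i = (1.330² − 1)/3 = (1.76890 − 1)/3 = 0.25630.
cos i = 0.50626, so i = 59.585°.

59.6°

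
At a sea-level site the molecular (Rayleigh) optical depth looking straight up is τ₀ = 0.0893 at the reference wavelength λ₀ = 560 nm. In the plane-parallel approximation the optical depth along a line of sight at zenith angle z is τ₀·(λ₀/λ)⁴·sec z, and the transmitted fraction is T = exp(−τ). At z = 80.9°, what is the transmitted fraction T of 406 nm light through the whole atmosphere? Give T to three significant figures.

0.130

sec 80.9° = 6.3228.
τ = 0.0893 × (560/406)⁴ × 6.3228 = 0.0893 × 3.6195 × 6.3228 = 2.0437.
T = exp(−2.0437) = 0.1296.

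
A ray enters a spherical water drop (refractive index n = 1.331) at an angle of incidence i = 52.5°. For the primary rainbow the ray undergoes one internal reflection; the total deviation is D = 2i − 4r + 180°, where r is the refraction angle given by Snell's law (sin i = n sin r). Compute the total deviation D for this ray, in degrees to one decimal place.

138.6°

sin r = sin 52.5° / 1.331 = 0.7934/1.331 = 0.5961; r = 36.59°.
D = 2·52.5° − 4·36.59° + 180° = 105.00° − 146.35° + 180° = 138.65°.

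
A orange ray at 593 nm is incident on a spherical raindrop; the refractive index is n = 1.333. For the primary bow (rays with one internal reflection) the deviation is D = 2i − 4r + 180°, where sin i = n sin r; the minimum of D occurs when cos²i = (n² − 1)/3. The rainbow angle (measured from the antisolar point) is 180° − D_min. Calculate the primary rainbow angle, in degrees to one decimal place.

cos²i = (1.77689 − 1)/3 = 0.25896; i = arccos(0.50888) = 59.410°.
sin r = sin 59.410°/1.333 = 0.64579; r = 40.225°.
D_min = 2·59.410° − 4·40.225° + 180° = 137.922°.
Rainbow angle = 180° − D_min = 42.078°.

42.1°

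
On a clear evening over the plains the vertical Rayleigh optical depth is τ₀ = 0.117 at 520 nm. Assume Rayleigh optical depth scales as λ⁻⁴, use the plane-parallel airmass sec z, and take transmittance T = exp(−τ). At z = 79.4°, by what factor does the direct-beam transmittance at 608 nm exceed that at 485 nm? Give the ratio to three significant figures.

Airmass: sec 79.4° = 5.4362.
τ(608 nm) = 0.117 × (520/608)⁴ × 5.4362 = 0.117 × 0.5351 × 5.4362 = 0.3403.
τ(485 nm) = 0.117 × (520/485)⁴ × 5.4362 = 0.117 × 1.3214 × 5.4362 = 0.8405.
T(608)/T(485) = exp(τ_B − τ_A) = exp(0.5002) = 1.6490.

1.65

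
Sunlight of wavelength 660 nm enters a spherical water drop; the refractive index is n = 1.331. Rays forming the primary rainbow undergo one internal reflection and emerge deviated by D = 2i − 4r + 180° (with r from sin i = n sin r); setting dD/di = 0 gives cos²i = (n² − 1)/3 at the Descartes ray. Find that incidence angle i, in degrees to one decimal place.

59.5°

cos²i = (1.331² − 1)/3 = (1.77156 − 1)/3 = 0.25719.
cos i = 0.50714, so i = 59.527°.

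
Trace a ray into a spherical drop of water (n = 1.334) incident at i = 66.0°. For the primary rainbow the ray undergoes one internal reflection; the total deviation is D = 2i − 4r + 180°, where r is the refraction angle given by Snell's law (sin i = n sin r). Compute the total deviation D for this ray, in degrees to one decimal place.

sin r = sin 66.0° / 1.334 = 0.9135/1.334 = 0.6848; r = 43.22°.
D = 2·66.0° − 4·43.22° + 180° = 132.00° − 172.88° + 180° = 139.12°.

139.1°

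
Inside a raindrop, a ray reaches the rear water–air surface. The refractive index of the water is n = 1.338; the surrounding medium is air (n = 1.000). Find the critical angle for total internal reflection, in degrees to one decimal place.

48.4°

sin θ_c = n_air / n = 1.000 / 1.338 = 0.7474.
θ_c = arcsin(0.7474) = 48.36°.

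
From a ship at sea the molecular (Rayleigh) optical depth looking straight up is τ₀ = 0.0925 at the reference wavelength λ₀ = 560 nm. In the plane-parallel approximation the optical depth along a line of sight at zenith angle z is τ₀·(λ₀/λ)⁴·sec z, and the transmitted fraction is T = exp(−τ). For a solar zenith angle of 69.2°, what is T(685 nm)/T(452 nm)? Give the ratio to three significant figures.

1.64

Airmass: sec 69.2° = 2.8161.
τ(685 nm) = 0.0925 × (560/685)⁴ × 2.8161 = 0.0925 × 0.4467 × 2.8161 = 0.1164.
τ(452 nm) = 0.0925 × (560/452)⁴ × 2.8161 = 0.0925 × 2.3561 × 2.8161 = 0.6137.
T(685)/T(452) = exp(τ_B − τ_A) = exp(0.4974) = 1.6444.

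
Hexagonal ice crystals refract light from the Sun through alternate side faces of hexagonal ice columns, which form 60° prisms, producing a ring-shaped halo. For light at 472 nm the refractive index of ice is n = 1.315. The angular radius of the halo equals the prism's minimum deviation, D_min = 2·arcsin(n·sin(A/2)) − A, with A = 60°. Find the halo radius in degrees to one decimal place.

22.2°

n·sin(A/2) = 1.315 × sin 30° = 1.315 × 0.5000 = 0.6575.
D_min = 2·arcsin(0.6575) − 60° = 2 × 41.109° − 60° = 22.219°.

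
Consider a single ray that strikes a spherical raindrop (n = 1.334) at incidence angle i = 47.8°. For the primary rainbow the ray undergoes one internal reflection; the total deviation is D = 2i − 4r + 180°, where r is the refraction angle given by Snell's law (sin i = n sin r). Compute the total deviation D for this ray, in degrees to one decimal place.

140.7°

sin r = sin 47.8° / 1.334 = 0.7408/1.334 = 0.5553; r = 33.73°.
D = 2·47.8° − 4·33.73° + 180° = 95.60° − 134.93° + 180° = 140.67°.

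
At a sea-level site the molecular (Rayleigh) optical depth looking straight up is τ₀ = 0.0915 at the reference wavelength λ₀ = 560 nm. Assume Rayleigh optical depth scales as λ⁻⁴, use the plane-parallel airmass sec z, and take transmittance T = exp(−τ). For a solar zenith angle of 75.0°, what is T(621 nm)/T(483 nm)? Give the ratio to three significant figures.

Airmass: sec 75.0° = 3.8637.
τ(621 nm) = 0.0915 × (560/621)⁴ × 3.8637 = 0.0915 × 0.6613 × 3.8637 = 0.2338.
τ(483 nm) = 0.0915 × (560/483)⁴ × 3.8637 = 0.0915 × 1.8070 × 3.8637 = 0.6388.
T(621)/T(483) = exp(τ_B − τ_A) = exp(0.4051) = 1.4994.

1.50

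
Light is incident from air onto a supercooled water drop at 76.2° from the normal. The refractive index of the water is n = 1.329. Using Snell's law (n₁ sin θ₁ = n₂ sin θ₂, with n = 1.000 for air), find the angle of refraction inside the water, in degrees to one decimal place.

Snell: sin θ_r = sin θ_i / n = sin 76.2° / 1.329 = 0.9711 / 1.329 = 0.7307.
θ_r = arcsin(0.7307) = 46.95°.

46.9°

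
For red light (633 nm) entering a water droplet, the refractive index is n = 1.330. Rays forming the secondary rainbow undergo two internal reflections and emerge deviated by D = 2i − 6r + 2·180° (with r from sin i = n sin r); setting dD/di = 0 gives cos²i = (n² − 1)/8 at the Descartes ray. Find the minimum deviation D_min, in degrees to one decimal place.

cos²i = (1.76890 − 1)/8 = 0.09611; i = arccos(0.31002) = 71.940°.
sin r = sin 71.940°/1.330 = 0.71483; r = 45.630°.
D_min = 2·71.940° − 6·45.630° + 360° = 230.101°.

230.1°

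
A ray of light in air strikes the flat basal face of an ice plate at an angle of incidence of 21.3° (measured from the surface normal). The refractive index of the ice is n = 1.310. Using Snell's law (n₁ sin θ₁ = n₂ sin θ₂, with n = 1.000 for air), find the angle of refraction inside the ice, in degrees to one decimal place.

16.1°

Snell: sin θ_r = sin θ_i / n = sin 21.3° / 1.310 = 0.3633 / 1.310 = 0.2773.
θ_r = arcsin(0.2773) = 16.10°.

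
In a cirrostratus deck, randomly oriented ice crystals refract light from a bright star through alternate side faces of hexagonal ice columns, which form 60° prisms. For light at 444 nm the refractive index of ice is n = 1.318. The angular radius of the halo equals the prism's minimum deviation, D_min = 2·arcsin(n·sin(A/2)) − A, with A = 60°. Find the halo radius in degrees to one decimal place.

n·sin(A/2) = 1.318 × sin 30° = 1.318 × 0.5000 = 0.6590.
D_min = 2·arcsin(0.6590) − 60° = 2 × 41.224° − 60° = 22.447°.

22.4°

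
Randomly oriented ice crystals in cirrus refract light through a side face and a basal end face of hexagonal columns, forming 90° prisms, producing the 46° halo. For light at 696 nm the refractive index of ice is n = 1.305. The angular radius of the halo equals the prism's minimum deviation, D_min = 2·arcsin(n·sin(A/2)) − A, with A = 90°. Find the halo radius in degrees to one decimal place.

44.7°

n·sin(A/2) = 1.305 × sin 45° = 1.305 × 0.7071 = 0.9228.
D_min = 2·arcsin(0.9228) − 90° = 2 × 67.335° − 90° = 44.670°.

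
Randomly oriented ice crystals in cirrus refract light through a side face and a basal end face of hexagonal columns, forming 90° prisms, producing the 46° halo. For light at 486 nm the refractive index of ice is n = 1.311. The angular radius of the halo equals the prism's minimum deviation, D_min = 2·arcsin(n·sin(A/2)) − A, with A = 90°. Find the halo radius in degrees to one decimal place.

45.9°

n·sin(A/2) = 1.311 × sin 45° = 1.311 × 0.7071 = 0.9270.
D_min = 2·arcsin(0.9270) − 90° = 2 × 67.974° − 90° = 45.949°.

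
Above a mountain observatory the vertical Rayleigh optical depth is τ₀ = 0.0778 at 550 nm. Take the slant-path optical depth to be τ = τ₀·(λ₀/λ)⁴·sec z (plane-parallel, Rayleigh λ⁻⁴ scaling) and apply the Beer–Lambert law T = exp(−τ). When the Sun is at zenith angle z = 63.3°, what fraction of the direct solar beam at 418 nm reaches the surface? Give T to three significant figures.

0.595

sec 63.3° = 2.2256.
τ = 0.0778 × (550/418)⁴ × 2.2256 = 0.0778 × 2.9974 × 2.2256 = 0.5190.
T = exp(−0.5190) = 0.5951.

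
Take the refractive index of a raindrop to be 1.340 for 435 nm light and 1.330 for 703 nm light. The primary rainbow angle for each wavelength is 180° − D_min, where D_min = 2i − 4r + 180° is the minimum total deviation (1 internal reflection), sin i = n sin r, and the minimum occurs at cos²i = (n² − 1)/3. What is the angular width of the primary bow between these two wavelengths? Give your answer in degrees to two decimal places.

At 435 nm (n = 1.340): cos²i = 0.26520 → i = 59.004°, r = 39.770°, D_min = 138.929°, rainbow angle = 41.071°.
At 703 nm (n = 1.330): cos²i = 0.25630 → i = 59.585°, r = 40.422°, D_min = 137.484°, rainbow angle = 42.516°.
Angular width = |41.071° − 42.516°| = 1.445°.

1.45°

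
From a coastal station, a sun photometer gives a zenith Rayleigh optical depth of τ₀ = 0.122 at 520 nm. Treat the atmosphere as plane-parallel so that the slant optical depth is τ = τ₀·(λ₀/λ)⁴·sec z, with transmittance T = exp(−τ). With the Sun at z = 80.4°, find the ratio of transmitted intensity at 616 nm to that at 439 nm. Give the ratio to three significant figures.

Airmass: sec 80.4° = 5.9963.
τ(616 nm) = 0.122 × (520/616)⁴ × 5.9963 = 0.122 × 0.5078 × 5.9963 = 0.3715.
τ(439 nm) = 0.122 × (520/439)⁴ × 5.9963 = 0.122 × 1.9686 × 5.9963 = 1.4401.
T(616)/T(439) = exp(τ_B − τ_A) = exp(1.0686) = 2.9114.

2.91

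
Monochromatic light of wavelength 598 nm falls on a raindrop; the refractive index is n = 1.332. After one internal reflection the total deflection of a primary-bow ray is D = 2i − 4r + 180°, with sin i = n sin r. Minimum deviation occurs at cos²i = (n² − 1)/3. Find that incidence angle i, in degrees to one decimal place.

cos²i = (1.332² − 1)/3 = (1.77422 − 1)/3 = 0.25807.
cos i = 0.50801, so i = 59.469°.

59.5°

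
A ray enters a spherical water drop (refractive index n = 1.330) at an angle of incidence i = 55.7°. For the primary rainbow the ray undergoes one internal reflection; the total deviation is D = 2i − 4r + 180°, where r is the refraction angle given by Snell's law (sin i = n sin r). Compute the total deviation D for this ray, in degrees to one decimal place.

137.8°

sin r = sin 55.7° / 1.330 = 0.8261/1.330 = 0.6211; r = 38.40°.
D = 2·55.7° − 4·38.40° + 180° = 111.40° − 153.59° + 180° = 137.81°.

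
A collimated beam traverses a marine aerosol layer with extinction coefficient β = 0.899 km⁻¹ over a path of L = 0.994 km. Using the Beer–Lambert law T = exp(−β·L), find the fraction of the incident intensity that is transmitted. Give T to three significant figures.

τ = β·L = 0.899 × 0.994 = 0.8936.
T = exp(−0.8936) = 0.4092.

0.409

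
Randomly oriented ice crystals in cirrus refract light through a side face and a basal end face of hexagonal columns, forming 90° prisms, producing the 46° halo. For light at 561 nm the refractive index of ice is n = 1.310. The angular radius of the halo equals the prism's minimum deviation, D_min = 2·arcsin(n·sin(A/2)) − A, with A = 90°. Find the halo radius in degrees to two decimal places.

n·sin(A/2) = 1.310 × sin 45° = 1.310 × 0.7071 = 0.9263.
D_min = 2·arcsin(0.9263) − 90° = 2 × 67.867° − 90° = 45.733°.

45.73°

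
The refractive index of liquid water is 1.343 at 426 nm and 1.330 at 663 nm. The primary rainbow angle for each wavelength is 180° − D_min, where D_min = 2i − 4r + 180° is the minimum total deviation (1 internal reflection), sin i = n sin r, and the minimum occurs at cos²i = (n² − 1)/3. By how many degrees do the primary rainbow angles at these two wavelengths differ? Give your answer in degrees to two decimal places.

1.87°

At 426 nm (n = 1.343): cos²i = 0.26788 → i = 58.830°, r = 39.577°, D_min = 139.354°, rainbow angle = 40.646°.
At 663 nm (n = 1.330): cos²i = 0.25630 → i = 59.585°, r = 40.422°, D_min = 137.484°, rainbow angle = 42.516°.
Angular width = |40.646° − 42.516°| = 1.871°.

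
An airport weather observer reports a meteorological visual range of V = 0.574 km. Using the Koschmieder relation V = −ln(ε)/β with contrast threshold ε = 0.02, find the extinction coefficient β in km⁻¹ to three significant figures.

β = −ln(0.02) / V = 3.912 / 0.574 = 6.8154 km⁻¹.

6.82 km⁻¹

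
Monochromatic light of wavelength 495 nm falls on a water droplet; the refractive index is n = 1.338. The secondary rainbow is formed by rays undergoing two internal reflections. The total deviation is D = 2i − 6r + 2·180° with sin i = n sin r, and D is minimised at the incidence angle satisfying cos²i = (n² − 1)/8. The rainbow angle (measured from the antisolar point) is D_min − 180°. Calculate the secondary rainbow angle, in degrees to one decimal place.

cos²i = (1.79024 − 1)/8 = 0.09878; i = arccos(0.31429) = 71.682°.
sin r = sin 71.682°/1.338 = 0.70951; r = 45.195°.
D_min = 2·71.682° − 6·45.195° + 360° = 232.193°.
Rainbow angle = D_min − 180° = 52.193°.

52.2°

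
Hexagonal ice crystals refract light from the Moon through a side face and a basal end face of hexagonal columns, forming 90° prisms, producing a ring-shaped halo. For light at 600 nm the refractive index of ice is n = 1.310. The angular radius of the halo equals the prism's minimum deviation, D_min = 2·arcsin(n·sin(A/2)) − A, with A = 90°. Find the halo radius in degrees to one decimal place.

n·sin(A/2) = 1.310 × sin 45° = 1.310 × 0.7071 = 0.9263.
D_min = 2·arcsin(0.9263) − 90° = 2 × 67.867° − 90° = 45.733°.

45.7°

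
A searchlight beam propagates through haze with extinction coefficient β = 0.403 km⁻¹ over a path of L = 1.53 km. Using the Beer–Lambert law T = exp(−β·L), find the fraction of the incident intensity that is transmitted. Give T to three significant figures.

0.540

τ = β·L = 0.403 × 1.53 = 0.6166.
T = exp(−0.6166) = 0.5398.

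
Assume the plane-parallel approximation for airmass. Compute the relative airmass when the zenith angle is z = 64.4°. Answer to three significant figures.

2.31

X = sec z = 1/cos 64.4° = 1/0.4321 = 2.3144.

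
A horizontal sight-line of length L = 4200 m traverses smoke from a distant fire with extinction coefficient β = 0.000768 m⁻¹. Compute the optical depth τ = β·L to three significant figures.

τ = β·L = 0.000768 × 4200 = 3.2256.

3.23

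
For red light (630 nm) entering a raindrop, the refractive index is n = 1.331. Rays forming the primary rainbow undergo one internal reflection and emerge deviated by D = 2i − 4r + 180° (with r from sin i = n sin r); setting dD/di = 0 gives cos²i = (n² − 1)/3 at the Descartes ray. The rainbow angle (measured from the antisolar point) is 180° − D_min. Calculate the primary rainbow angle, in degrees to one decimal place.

cos²i = (1.77156 − 1)/3 = 0.25719; i = arccos(0.50714) = 59.527°.
sin r = sin 59.527°/1.331 = 0.64753; r = 40.356°.
D_min = 2·59.527° − 4·40.356° + 180° = 137.630°.
Rainbow angle = 180° − D_min = 42.370°.

42.4°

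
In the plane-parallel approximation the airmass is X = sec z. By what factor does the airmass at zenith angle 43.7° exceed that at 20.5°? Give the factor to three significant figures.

X(43.7°)/X(20.5°) = sec 43.7° / sec 20.5° = cos 20.5° / cos 43.7° = 0.9367/0.7230 = 1.2956.

1.30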